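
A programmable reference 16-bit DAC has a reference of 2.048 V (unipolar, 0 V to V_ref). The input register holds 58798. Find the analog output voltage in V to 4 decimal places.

1.8374 V

LSB = 2.048 V / 2^16 = 31.25 µV.
V_out = 0 + 58798 × 3.125e-05 V = 1.83744 V.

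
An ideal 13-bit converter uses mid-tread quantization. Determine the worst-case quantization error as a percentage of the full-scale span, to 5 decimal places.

0.00610 %

Rounding → worst-case error = ½ LSB = V_FS/2^14, so 100/16384 = 0.00610352 % of full scale.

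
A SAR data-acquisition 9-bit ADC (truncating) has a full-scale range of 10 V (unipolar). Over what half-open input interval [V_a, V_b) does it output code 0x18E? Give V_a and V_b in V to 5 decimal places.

LSB = 10/2^9 = 19.531 mV.
Code 0x18E = 398 decimal.
V_a = V_low + 398·LSB = 7.77344 V; V_b = V_low + 399·LSB = 7.79297 V.

[7.77344 V, 7.79297 V)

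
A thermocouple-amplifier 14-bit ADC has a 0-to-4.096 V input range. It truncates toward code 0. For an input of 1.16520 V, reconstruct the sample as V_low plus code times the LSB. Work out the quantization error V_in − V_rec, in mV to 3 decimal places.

0.200 mV

One LSB is 4.096 V / 16384 = 250.00 µV.
(V_in − V_low)/LSB = (1.16520 − 0)/0.00025 = 4660.8000 → code 4660 (floor).
V_rec = 0 + 4660·0.00025 = 1.165 V.
V_in − V_rec = 0.0002 V = 0.200 mV.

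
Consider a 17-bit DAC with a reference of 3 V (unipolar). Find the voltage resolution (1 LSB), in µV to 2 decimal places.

Full-scale span = 3 V.
LSB = 3 / 2^17 = 3 / 131072 = 2.28882e-05 V = 22.89 µV.

22.89 µV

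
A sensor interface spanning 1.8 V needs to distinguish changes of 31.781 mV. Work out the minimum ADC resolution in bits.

Number of steps required ≥ 1.8 V / 31.781 mV = 56.64.
Need 2^N ≥ 56.64; 2^5 = 32, 2^6 = 64.
Minimum N = 6.

6 bits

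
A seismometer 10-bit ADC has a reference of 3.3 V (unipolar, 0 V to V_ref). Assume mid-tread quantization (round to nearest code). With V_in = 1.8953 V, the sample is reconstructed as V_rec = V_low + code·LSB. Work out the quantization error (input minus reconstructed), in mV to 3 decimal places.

0.378 mV

Step size: 3.3 V ÷ 2^10 = 3.223 mV.
(V_in − V_low)/LSB = (1.8953 − 0)/0.00322266 = 588.1173 → code 588 (round).
Reconstructed: 1.8949219 V.
Error = 1.8953 − 1.8949219 = 0.000378125 V = 0.378 mV.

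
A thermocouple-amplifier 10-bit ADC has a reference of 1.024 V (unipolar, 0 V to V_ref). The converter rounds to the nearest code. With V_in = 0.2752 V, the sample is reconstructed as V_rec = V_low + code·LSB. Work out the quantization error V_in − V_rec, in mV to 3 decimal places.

0.200 mV

Step size: 1.024 V ÷ 2^10 = 1.000 mV.
Scaled input = 275.2000 LSBs, so code = 275.
V_rec = 0 + 275·0.001 = 0.275 V.
V_in − V_rec = 0.0002 V = 0.200 mV.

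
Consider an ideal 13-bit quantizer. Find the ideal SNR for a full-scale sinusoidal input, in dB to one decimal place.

80.0 dB

SNR ≈ 6.02·N + 1.76 dB = 6.02·13 + 1.76 = 80.02 dB.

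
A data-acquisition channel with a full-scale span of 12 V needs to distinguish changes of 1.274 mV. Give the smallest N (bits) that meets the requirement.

14 bits

Number of steps required ≥ 12 V / 1.274 mV = 9419.15.
Need 2^N ≥ 9419.15; 2^13 = 8192, 2^14 = 16384.
Minimum N = 14.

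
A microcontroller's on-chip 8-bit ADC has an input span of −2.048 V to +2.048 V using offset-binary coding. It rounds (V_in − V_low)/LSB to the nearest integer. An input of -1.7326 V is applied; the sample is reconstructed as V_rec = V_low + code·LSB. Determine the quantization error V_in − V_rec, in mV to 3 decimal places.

Step size: 4.096 V ÷ 2^8 = 16.000 mV.
(V_in − V_low)/LSB = (-1.7326 − (−2.048))/0.016 = 19.7125 → code 20 (round).
Reconstructed: -1.728 V.
V_in − V_rec = -0.0046 V = -4.600 mV.

-4.600 mV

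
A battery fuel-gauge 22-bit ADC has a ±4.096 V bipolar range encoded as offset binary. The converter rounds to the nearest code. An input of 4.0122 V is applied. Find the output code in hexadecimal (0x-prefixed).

LSB = 8.192 V / 4194304 = 1.95 µV.
(V_in − V_low)/LSB = (4.0122 − (−4.096)) / 1.95313e-06 = 4151398.400.
round(4151398.400) = 4151398.
In hexadecimal (0x-prefixed): 0x3F5866.

code 0x3F5866 (decimal 4151398)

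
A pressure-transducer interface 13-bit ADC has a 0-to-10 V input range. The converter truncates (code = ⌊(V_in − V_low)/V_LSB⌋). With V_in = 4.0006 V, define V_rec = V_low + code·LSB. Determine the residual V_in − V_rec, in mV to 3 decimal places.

LSB = 10/2^13 = 1.221 mV.
Scaled input = 3277.2915 LSBs, so code = 3277.
Code 3277 maps back to 0 + 3277×0.0012207 V = 4.0002441 V.
V_in − V_rec = 0.000355859 V = 0.356 mV.

0.356 mV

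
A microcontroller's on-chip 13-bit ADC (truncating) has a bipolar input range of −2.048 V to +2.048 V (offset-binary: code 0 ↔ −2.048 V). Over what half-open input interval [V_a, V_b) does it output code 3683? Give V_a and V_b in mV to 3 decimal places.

[-206.500 mV, -206.000 mV)

LSB = 4.096/2^13 = 0.500 mV.
V_a = V_low + 3683·LSB = -0.2065 V; V_b = V_low + 3684·LSB = -0.206 V.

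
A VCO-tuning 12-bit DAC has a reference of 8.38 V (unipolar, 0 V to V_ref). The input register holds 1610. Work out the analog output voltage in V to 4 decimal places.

LSB = 8.38 V / 2^12 = 2.046 mV.
V_out = 0 + 1610 × 0.0020459 V = 3.2939 V.

3.2939 V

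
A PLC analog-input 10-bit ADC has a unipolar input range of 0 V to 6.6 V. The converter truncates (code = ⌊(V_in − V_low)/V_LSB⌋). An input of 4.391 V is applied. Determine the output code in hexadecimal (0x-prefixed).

code 0x2A9 (decimal 681)

Full-scale span = 6.6 V; LSB = 6.6/2^10 = 6.445 mV.
(V_in − V_low)/LSB = (4.391 − 0) / 0.00644531 = 681.270.
⌊·⌋(681.270) = 681.
In hexadecimal (0x-prefixed): 0x2A9.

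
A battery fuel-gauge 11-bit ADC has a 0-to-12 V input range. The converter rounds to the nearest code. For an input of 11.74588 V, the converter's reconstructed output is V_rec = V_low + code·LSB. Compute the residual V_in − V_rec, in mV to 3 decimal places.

LSB = 12/2^11 = 5.859 mV.
(V_in − V_low)/LSB = (11.74588 − 0)/0.00585938 = 2004.6302 → code 2005 (round).
V_rec = 0 + 2005·0.00585938 = 11.748047 V.
V_in − V_rec = -0.00216687 V = -2.167 mV.

-2.167 mV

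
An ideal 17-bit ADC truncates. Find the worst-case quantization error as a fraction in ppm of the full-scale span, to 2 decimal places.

Truncating → worst-case error = 1 LSB = V_FS/2^17, so 1e+06/131072 = 7.62939 ppm of full scale.

7.63 ppm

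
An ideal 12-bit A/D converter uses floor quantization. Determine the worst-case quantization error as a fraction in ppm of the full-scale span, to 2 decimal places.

Truncating → worst-case error = 1 LSB = V_FS/2^12, so 1e+06/4096 = 244.141 ppm of full scale.

244.14 ppm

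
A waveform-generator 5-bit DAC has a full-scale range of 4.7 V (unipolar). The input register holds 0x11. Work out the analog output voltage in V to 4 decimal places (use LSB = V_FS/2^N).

LSB = 4.7 V / 2^5 = 146.875 mV.
Code 0x11 = 17 decimal.
V_out = 0 + 17 × 0.146875 V = 2.49688 V.

2.4969 V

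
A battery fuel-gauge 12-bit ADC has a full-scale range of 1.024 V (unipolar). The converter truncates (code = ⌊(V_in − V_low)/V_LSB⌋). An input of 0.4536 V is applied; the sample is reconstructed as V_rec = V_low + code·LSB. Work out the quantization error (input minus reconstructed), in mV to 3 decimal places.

LSB = 1.024/2^12 = 250.00 µV.
Scaled input = 1814.4000 LSBs, so code = 1814.
V_rec = 0 + 1814·0.00025 = 0.4535 V.
Error = 0.4536 − 0.4535 = 0.0001 V = 0.100 mV.

0.100 mV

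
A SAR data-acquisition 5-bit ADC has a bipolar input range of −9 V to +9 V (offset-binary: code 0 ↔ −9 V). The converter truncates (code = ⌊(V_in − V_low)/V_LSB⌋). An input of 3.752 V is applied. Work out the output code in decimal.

code 22

LSB = 18 V / 32 = 0.5625 V.
(3.752 − (−9)) / 0.5625 = 22.670 LSBs.
⌊·⌋(22.670) = 22.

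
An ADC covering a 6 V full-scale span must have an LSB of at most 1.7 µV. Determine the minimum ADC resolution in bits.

Number of steps required ≥ 6 V / 1.7 µV = 3529411.76.
Need 2^N ≥ 3529411.76; 2^21 = 2097152, 2^22 = 4194304.
Minimum N = 22.

22 bits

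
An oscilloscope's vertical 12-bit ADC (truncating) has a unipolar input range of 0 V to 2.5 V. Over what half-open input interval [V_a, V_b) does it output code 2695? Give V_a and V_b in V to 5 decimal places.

[1.64490 V, 1.64551 V)

LSB = 2.5/2^12 = 0.610 mV.
V_a = V_low + 2695·LSB = 1.6449 V; V_b = V_low + 2696·LSB = 1.64551 V.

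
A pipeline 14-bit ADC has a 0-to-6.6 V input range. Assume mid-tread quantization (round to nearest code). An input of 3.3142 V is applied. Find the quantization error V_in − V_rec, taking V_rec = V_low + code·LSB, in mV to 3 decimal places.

LSB = 6.6/2^14 = 402.83 µV.
(V_in − V_low)/LSB = (3.3142 − 0)/0.000402832 = 8227.2504 → code 8227 (round).
V_rec = 0 + 8227·0.000402832 = 3.3140991 V.
Error = 3.3142 − 3.3140991 = 0.000100879 V = 0.101 mV.

0.101 mV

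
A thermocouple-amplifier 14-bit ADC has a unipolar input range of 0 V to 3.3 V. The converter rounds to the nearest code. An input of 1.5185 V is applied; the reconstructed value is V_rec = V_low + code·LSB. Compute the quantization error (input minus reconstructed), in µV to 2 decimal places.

24.66 µV

Step size: 3.3 V ÷ 2^14 = 201.42 µV.
(1.5185 − 0)/0.000201416 = 7539.1224; round gives code 7539.
V_rec = 0 + 7539·0.000201416 = 1.5184753 V.
V_in − V_rec = 2.46582e-05 V = 24.66 µV.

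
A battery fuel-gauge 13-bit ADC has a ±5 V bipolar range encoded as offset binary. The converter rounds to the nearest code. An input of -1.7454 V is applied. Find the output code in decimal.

code 2666

LSB = 10 V / 8192 = 1.221 mV.
Input sits at 2666.168 steps above V_low.
round(2666.168) = 2666.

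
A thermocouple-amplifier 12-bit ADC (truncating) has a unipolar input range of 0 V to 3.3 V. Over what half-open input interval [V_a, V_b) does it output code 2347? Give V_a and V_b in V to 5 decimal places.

LSB = 3.3/2^12 = 0.806 mV.
V_a = V_low + 2347·LSB = 1.89089 V; V_b = V_low + 2348·LSB = 1.8917 V.

[1.89089 V, 1.89170 V)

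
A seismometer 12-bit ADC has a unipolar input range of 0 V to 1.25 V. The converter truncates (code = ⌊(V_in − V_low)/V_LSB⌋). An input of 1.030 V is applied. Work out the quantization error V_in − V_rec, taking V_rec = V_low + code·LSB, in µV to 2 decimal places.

Step size: 1.25 V ÷ 2^12 = 305.18 µV.
(V_in − V_low)/LSB = (1.030 − 0)/0.000305176 = 3375.1040 → code 3375 (floor).
Reconstructed: 1.0299683 V.
V_in − V_rec = 3.17383e-05 V = 31.74 µV.

31.74 µV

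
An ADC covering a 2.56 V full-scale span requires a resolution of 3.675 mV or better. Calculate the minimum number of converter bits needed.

Number of steps required ≥ 2.56 V / 3.675 mV = 696.60.
Need 2^N ≥ 696.60; 2^9 = 512, 2^10 = 1024.
Minimum N = 10.

10 bits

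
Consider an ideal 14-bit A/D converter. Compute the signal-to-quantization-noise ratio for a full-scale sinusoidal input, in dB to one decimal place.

SNR ≈ 6.02·N + 1.76 dB = 6.02·14 + 1.76 = 86.04 dB.

86.0 dB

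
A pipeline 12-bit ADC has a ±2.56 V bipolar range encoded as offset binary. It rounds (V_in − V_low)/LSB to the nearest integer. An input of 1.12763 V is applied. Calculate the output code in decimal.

LSB = 5.12 V / 4096 = 1.250 mV.
(1.12763 − (−2.56)) / 0.00125 = 2950.104 LSBs.
So the output code is 2950.

code 2950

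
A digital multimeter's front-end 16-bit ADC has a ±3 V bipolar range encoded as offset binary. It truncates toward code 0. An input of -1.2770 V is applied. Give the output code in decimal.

With 65536 levels over 6 V, one step is 91.55 µV.
(V_in − V_low)/LSB = (-1.2770 − (−3)) / 9.15527e-05 = 18819.755.
Floor → code 18819.

code 18819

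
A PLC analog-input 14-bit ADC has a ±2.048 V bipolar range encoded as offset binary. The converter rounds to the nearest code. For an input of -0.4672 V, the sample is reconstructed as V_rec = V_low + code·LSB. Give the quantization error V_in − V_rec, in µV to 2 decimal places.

One LSB is 4.096 V / 16384 = 250.00 µV.
Scaled input = 6323.2000 LSBs, so code = 6323.
V_rec = (−2.048) + 6323·0.00025 = -0.46725 V.
Difference: 5e-05 V → 50.00 µV.

50.00 µV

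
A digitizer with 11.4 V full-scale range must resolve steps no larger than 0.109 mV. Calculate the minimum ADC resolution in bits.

Number of steps required ≥ 11.4 V / 0.109 mV = 104587.16.
Need 2^N ≥ 104587.16; 2^16 = 65536, 2^17 = 131072.
Minimum N = 17.

17 bits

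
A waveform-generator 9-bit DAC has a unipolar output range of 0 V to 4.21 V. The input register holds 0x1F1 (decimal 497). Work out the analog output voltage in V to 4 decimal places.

LSB = 4.21 V / 2^9 = 8.223 mV.
Code 0x1F1 = 497 decimal.
V_out = 0 + 497 × 0.00822266 V = 4.08666 V.

4.0867 V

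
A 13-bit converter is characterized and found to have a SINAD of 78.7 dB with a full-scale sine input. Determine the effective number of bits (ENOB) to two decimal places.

ENOB = (SINAD − 1.76) / 6.02 = (78.7 − 1.76)/6.02 = 12.781.

12.78 bits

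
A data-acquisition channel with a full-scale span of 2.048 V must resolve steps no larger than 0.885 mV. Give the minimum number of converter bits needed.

12 bits

Number of steps required ≥ 2.048 V / 0.885 mV = 2314.12.
Need 2^N ≥ 2314.12; 2^11 = 2048, 2^12 = 4096.
Minimum N = 12.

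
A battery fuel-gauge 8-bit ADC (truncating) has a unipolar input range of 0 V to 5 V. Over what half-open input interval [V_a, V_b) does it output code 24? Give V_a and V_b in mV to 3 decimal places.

LSB = 5/2^8 = 19.531 mV.
V_a = V_low + 24·LSB = 0.46875 V; V_b = V_low + 25·LSB = 0.488281 V.

[468.750 mV, 488.281 mV)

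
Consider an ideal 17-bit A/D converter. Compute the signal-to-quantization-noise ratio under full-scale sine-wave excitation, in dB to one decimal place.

SNR ≈ 6.02·N + 1.76 dB = 6.02·17 + 1.76 = 104.10 dB.

104.1 dB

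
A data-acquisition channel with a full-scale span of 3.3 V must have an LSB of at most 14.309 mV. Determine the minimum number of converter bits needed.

8 bits

Number of steps required ≥ 3.3 V / 14.309 mV = 230.62.
Need 2^N ≥ 230.62; 2^7 = 128, 2^8 = 256.
Minimum N = 8.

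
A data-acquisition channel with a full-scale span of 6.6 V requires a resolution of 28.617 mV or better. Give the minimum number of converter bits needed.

8 bits

Number of steps required ≥ 6.6 V / 28.617 mV = 230.63.
Need 2^N ≥ 230.63; 2^7 = 128, 2^8 = 256.
Minimum N = 8.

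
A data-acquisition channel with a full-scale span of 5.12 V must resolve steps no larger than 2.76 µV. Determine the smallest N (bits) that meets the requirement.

21 bits

Number of steps required ≥ 5.12 V / 2.76 µV = 1855072.46.
Need 2^N ≥ 1855072.46; 2^20 = 1048576, 2^21 = 2097152.
Minimum N = 21.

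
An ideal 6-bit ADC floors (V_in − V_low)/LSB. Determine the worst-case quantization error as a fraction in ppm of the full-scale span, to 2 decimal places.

15625.00 ppm

Truncating → worst-case error = 1 LSB = V_FS/2^6, so 1e+06/64 = 15625 ppm of full scale.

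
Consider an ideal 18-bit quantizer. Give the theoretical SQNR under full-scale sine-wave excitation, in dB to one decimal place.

110.1 dB

SNR ≈ 6.02·N + 1.76 dB = 6.02·18 + 1.76 = 110.12 dB.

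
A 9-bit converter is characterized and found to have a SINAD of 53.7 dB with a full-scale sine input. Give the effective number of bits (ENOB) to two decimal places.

8.63 bits

ENOB = (SINAD − 1.76) / 6.02 = (53.7 − 1.76)/6.02 = 8.628.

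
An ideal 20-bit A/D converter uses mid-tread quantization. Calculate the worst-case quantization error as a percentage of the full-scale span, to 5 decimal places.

Rounding → worst-case error = ½ LSB = V_FS/2^21, so 100/2097152 = 4.76837e-05 % of full scale.

0.00005 %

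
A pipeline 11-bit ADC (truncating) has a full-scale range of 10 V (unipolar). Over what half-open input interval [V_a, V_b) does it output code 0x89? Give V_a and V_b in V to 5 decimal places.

LSB = 10/2^11 = 4.883 mV.
Code 0x89 = 137 decimal.
V_a = V_low + 137·LSB = 0.668945 V; V_b = V_low + 138·LSB = 0.673828 V.

[0.66895 V, 0.67383 V)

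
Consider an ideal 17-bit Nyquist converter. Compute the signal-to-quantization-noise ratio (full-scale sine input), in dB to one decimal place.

SNR ≈ 6.02·N + 1.76 dB = 6.02·17 + 1.76 = 104.10 dB.

104.1 dB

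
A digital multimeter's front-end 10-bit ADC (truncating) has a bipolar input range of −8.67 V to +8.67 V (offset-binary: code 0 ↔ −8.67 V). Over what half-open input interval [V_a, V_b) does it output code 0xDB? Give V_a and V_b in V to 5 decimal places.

[-4.96154 V, -4.94461 V)

LSB = 17.34/2^10 = 16.934 mV.
Code 0xDB = 219 decimal.
V_a = V_low + 219·LSB = -4.96154 V; V_b = V_low + 220·LSB = -4.94461 V.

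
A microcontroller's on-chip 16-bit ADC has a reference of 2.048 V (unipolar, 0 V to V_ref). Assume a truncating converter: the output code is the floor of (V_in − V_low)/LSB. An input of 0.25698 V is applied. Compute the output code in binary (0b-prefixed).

code 0b10000000011111 (decimal 8223)

With 65536 levels over 2.048 V, one step is 31.25 µV.
(V_in − V_low)/LSB = (0.25698 − 0) / 3.125e-05 = 8223.360.
So the output code is 8223.
In binary (0b-prefixed): 0b10000000011111.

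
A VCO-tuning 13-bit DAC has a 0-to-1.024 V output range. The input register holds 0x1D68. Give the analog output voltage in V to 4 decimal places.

LSB = 1.024 V / 2^13 = 125.00 µV.
Code 0x1D68 = 7528 decimal.
V_out = 0 + 7528 × 0.000125 V = 0.941 V.

0.9410 V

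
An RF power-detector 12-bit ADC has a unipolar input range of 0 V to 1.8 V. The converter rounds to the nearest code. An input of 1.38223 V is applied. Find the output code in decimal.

code 3145

Full-scale span = 1.8 V; LSB = 1.8/2^12 = 439.45 µV.
Input sits at 3145.341 steps above V_low.
round(3145.341) = 3145.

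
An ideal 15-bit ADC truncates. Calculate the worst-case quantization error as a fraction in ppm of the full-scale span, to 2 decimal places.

30.52 ppm

Truncating → worst-case error = 1 LSB = V_FS/2^15, so 1e+06/32768 = 30.5176 ppm of full scale.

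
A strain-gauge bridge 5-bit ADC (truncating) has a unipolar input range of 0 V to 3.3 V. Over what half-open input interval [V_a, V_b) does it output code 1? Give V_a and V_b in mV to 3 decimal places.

[103.125 mV, 206.250 mV)

LSB = 3.3/2^5 = 103.125 mV.
V_a = V_low + 1·LSB = 0.103125 V; V_b = V_low + 2·LSB = 0.20625 V.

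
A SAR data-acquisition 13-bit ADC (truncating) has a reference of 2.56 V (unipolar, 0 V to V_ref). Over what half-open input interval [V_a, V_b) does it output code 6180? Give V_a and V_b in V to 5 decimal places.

LSB = 2.56/2^13 = 312.50 µV.
V_a = V_low + 6180·LSB = 1.93125 V; V_b = V_low + 6181·LSB = 1.93156 V.

[1.93125 V, 1.93156 V)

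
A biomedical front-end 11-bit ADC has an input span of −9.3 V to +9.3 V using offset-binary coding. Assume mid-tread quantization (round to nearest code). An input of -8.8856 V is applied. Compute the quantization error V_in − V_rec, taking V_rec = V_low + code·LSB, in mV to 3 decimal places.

-3.373 mV

One LSB is 18.6 V / 2048 = 9.082 mV.
(-8.8856 − (−9.3))/0.00908203 = 45.6286; round gives code 46.
Reconstructed: -8.8822266 V.
V_in − V_rec = -0.00337344 V = -3.373 mV.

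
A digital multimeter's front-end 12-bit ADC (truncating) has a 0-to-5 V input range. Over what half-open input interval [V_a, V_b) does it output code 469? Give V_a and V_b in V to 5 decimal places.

[0.57251 V, 0.57373 V)

LSB = 5/2^12 = 1.221 mV.
V_a = V_low + 469·LSB = 0.57251 V; V_b = V_low + 470·LSB = 0.57373 V.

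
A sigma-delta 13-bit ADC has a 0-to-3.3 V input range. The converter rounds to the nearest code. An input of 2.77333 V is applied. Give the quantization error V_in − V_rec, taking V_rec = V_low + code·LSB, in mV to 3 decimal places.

-0.169 mV

LSB = 3.3/2^13 = 402.83 µV.
Scaled input = 6884.5816 LSBs, so code = 6885.
V_rec = 0 + 6885·0.000402832 = 2.7734985 V.
Error = 2.77333 − 2.7734985 = -0.000168535 V = -0.169 mV.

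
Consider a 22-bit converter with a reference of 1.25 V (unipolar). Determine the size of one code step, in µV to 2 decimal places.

Full-scale span = 1.25 V.
LSB = 1.25 / 2^22 = 1.25 / 4194304 = 2.98023e-07 V = 0.30 µV.

0.30 µV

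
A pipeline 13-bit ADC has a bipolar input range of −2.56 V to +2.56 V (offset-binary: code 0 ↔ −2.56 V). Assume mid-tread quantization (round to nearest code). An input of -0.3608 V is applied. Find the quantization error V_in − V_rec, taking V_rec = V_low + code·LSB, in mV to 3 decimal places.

-0.175 mV

LSB = 5.12/2^13 = 0.625 mV.
Scaled input = 3518.7200 LSBs, so code = 3519.
Reconstructed: -0.360625 V.
Difference: -0.000175 V → -0.175 mV.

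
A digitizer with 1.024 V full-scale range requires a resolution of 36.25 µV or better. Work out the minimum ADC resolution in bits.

Number of steps required ≥ 1.024 V / 36.25 µV = 28248.28.
Need 2^N ≥ 28248.28; 2^14 = 16384, 2^15 = 32768.
Minimum N = 15.

15 bits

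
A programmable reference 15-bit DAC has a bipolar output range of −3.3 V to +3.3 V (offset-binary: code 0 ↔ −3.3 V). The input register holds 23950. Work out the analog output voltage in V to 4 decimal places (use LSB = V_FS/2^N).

LSB = 6.6 V / 2^15 = 201.42 µV.
V_out = (−3.3) + 23950 × 0.000201416 V = 1.52391 V.

1.5239 V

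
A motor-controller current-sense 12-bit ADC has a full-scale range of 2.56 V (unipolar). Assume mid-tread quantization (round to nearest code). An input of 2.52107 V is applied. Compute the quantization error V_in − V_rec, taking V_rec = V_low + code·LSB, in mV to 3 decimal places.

LSB = 2.56/2^12 = 0.625 mV.
(V_in − V_low)/LSB = (2.52107 − 0)/0.000625 = 4033.7120 → code 4034 (round).
Code 4034 maps back to 0 + 4034×0.000625 V = 2.52125 V.
Difference: -0.00018 V → -0.180 mV.

-0.180 mV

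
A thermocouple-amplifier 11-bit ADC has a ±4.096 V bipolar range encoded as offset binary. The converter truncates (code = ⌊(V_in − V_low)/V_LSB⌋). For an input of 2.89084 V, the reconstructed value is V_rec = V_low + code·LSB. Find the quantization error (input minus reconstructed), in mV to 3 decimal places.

2.840 mV

One LSB is 8.192 V / 2048 = 4.000 mV.
(V_in − V_low)/LSB = (2.89084 − (−4.096))/0.004 = 1746.7100 → code 1746 (floor).
Reconstructed: 2.888 V.
Difference: 0.00284 V → 2.840 mV.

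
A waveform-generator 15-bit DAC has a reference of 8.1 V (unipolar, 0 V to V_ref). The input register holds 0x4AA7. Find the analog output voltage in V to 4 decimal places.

LSB = 8.1 V / 2^15 = 247.19 µV.
Code 0x4AA7 = 19111 decimal.
V_out = 0 + 19111 × 0.000247192 V = 4.72409 V.

4.7241 V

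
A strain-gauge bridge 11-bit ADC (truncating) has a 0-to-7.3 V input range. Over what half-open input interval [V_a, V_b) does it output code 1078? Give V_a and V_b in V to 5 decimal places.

[3.84248 V, 3.84604 V)

LSB = 7.3/2^11 = 3.564 mV.
V_a = V_low + 1078·LSB = 3.84248 V; V_b = V_low + 1079·LSB = 3.84604 V.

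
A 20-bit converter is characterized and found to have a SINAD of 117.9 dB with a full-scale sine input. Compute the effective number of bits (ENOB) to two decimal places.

19.29 bits

ENOB = (SINAD − 1.76) / 6.02 = (117.9 − 1.76)/6.02 = 19.292.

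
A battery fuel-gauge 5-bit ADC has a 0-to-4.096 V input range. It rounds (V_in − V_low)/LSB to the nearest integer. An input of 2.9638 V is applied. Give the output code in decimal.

code 23

LSB = 4.096 V / 32 = 128.000 mV.
Input sits at 23.155 steps above V_low.
round(23.155) = 23.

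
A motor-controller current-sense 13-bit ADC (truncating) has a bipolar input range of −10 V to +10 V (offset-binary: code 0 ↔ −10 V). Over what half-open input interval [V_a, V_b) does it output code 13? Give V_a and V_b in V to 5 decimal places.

[-9.96826 V, -9.96582 V)

LSB = 20/2^13 = 2.441 mV.
V_a = V_low + 13·LSB = -9.96826 V; V_b = V_low + 14·LSB = -9.96582 V.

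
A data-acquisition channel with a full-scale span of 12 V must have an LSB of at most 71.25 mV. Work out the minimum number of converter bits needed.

Number of steps required ≥ 12 V / 71.25 mV = 168.42.
Need 2^N ≥ 168.42; 2^7 = 128, 2^8 = 256.
Minimum N = 8.

8 bits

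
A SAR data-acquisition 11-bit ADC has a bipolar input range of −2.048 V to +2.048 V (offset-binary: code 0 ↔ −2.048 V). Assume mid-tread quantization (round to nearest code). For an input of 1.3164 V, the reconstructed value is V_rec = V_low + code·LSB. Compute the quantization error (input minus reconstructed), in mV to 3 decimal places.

0.400 mV

Step size: 4.096 V ÷ 2^11 = 2.000 mV.
(1.3164 − (−2.048))/0.002 = 1682.2000; round gives code 1682.
Reconstructed: 1.316 V.
V_in − V_rec = 0.0004 V = 0.400 mV.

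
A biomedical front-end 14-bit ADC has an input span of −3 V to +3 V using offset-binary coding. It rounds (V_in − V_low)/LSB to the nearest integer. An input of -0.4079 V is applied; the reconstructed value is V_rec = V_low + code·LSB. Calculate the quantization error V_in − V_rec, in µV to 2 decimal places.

Step size: 6 V ÷ 2^14 = 366.21 µV.
Scaled input = 7078.1611 LSBs, so code = 7078.
V_rec = (−3) + 7078·0.000366211 = -0.40795898 V.
Difference: 5.89844e-05 V → 58.98 µV.

58.98 µV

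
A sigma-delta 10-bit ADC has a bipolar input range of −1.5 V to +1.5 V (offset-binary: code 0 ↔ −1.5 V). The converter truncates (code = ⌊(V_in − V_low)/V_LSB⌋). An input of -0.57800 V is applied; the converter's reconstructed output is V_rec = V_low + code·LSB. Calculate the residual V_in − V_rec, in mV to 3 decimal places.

2.078 mV

LSB = 3/2^10 = 2.930 mV.
(-0.57800 − (−1.5))/0.00292969 = 314.7093; ⌊·⌋ gives code 314.
Reconstructed: -0.58007812 V.
Error = -0.57800 − (−0.58007812) = 0.00207813 V = 2.078 mV.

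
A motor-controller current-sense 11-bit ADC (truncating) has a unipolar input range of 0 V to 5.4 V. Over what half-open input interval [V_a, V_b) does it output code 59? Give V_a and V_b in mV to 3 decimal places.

LSB = 5.4/2^11 = 2.637 mV.
V_a = V_low + 59·LSB = 0.155566 V; V_b = V_low + 60·LSB = 0.158203 V.

[155.566 mV, 158.203 mV)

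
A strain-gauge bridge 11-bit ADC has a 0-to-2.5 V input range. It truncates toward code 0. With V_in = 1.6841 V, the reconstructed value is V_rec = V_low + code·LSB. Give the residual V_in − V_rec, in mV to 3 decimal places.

0.750 mV

Step size: 2.5 V ÷ 2^11 = 1.221 mV.
(V_in − V_low)/LSB = (1.6841 − 0)/0.0012207 = 1379.6147 → code 1379 (floor).
Code 1379 maps back to 0 + 1379×0.0012207 V = 1.6833496 V.
Error = 1.6841 − 1.6833496 = 0.000750391 V = 0.750 mV.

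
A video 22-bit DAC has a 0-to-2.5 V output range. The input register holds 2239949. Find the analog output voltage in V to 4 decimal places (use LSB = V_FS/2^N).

LSB = 2.5 V / 2^22 = 0.60 µV.
V_out = 0 + 2239949 × 5.96046e-07 V = 1.33511 V.

1.3351 V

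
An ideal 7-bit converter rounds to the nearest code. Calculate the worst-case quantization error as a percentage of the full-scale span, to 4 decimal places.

0.3906 %

Rounding → worst-case error = ½ LSB = V_FS/2^8, so 100/256 = 0.390625 % of full scale.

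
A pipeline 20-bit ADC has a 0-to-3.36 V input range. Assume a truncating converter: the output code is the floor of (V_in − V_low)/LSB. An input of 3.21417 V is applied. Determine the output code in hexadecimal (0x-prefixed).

Full-scale span = 3.36 V; LSB = 3.36/2^20 = 3.20 µV.
(3.21417 − 0) / 3.20435e-06 = 1003065.929 LSBs.
⌊·⌋(1003065.929) = 1003065.
In hexadecimal (0x-prefixed): 0xF4E39.

code 0xF4E39 (decimal 1003065)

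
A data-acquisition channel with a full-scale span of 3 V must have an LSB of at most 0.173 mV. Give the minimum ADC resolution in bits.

15 bits

Number of steps required ≥ 3 V / 0.173 mV = 17341.04.
Need 2^N ≥ 17341.04; 2^14 = 16384, 2^15 = 32768.
Minimum N = 15.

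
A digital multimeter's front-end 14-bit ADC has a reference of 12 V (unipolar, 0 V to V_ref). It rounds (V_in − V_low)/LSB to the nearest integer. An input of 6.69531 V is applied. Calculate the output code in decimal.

code 9141

LSB = 12 V / 16384 = 0.732 mV.
Input sits at 9141.330 steps above V_low.
So the output code is 9141.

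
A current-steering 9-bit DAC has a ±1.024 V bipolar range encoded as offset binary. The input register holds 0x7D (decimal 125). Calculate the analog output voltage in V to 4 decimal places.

-0.5240 V

LSB = 2.048 V / 2^9 = 4.000 mV.
Code 0x7D = 125 decimal.
V_out = (−1.024) + 125 × 0.004 V = -0.524 V.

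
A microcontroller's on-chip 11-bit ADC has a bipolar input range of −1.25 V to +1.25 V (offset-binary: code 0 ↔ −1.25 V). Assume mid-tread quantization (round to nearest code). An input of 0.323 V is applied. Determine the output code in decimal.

code 1289

With 2048 levels over 2.5 V, one step is 1.221 mV.
Input sits at 1288.602 steps above V_low.
So the output code is 1289.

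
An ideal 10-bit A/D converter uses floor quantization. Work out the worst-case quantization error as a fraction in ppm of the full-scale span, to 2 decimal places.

976.56 ppm

Truncating → worst-case error = 1 LSB = V_FS/2^10, so 1e+06/1024 = 976.562 ppm of full scale.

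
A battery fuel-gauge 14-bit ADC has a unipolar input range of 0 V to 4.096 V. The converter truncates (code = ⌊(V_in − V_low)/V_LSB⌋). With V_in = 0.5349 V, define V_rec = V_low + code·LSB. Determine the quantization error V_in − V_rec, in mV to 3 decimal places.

0.150 mV

Step size: 4.096 V ÷ 2^14 = 250.00 µV.
(V_in − V_low)/LSB = (0.5349 − 0)/0.00025 = 2139.6000 → code 2139 (floor).
V_rec = 0 + 2139·0.00025 = 0.53475 V.
Difference: 0.00015 V → 0.150 mV.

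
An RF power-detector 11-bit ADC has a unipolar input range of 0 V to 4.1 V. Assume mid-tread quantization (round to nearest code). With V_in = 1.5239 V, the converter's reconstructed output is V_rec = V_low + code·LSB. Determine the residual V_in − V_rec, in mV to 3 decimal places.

0.414 mV

Step size: 4.1 V ÷ 2^11 = 2.002 mV.
(V_in − V_low)/LSB = (1.5239 − 0)/0.00200195 = 761.2066 → code 761 (round).
Code 761 maps back to 0 + 761×0.00200195 V = 1.5234863 V.
V_in − V_rec = 0.000413672 V = 0.414 mV.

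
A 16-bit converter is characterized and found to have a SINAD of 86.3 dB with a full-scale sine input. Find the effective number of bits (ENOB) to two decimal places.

ENOB = (SINAD − 1.76) / 6.02 = (86.3 − 1.76)/6.02 = 14.043.

14.04 bits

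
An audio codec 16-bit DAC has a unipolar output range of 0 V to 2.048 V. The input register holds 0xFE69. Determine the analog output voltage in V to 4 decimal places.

2.0353 V

LSB = 2.048 V / 2^16 = 31.25 µV.
Code 0xFE69 = 65129 decimal.
V_out = 0 + 65129 × 3.125e-05 V = 2.03528 V.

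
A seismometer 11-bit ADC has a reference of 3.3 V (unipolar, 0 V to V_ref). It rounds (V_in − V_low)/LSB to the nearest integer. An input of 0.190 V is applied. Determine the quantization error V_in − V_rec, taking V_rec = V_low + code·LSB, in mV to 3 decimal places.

One LSB is 3.3 V / 2048 = 1.611 mV.
Scaled input = 117.9152 LSBs, so code = 118.
Reconstructed: 0.19013672 V.
Difference: -0.000136719 V → -0.137 mV.

-0.137 mV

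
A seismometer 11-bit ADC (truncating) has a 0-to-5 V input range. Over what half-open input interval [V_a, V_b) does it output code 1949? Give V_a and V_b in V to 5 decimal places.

[4.75830 V, 4.76074 V)

LSB = 5/2^11 = 2.441 mV.
V_a = V_low + 1949·LSB = 4.7583 V; V_b = V_low + 1950·LSB = 4.76074 V.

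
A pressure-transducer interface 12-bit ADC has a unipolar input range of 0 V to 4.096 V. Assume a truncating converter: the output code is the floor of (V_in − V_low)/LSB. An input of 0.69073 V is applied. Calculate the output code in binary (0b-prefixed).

LSB = 4.096 V / 4096 = 1.000 mV.
(V_in − V_low)/LSB = (0.69073 − 0) / 0.001 = 690.730.
Floor → code 690.
In binary (0b-prefixed): 0b1010110010.

code 0b1010110010 (decimal 690)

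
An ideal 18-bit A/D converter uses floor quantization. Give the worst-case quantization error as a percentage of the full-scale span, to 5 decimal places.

0.00038 %

Truncating → worst-case error = 1 LSB = V_FS/2^18, so 100/262144 = 0.00038147 % of full scale.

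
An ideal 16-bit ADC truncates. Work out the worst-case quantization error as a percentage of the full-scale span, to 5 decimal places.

0.00153 %

Truncating → worst-case error = 1 LSB = V_FS/2^16, so 100/65536 = 0.00152588 % of full scale.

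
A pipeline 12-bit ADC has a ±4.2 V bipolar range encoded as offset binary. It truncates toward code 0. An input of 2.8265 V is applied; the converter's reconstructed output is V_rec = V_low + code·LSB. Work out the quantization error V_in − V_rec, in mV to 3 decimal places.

0.523 mV

LSB = 8.4/2^12 = 2.051 mV.
(2.8265 − (−4.2))/0.00205078 = 3426.2552; ⌊·⌋ gives code 3426.
V_rec = (−4.2) + 3426·0.00205078 = 2.8259766 V.
Difference: 0.000523438 V → 0.523 mV.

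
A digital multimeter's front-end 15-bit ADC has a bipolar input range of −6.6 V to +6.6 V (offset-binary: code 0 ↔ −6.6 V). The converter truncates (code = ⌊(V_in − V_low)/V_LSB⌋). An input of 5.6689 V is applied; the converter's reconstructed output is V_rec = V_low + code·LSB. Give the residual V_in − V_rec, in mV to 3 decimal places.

0.248 mV

Step size: 13.2 V ÷ 2^15 = 402.83 µV.
(5.6689 − (−6.6))/0.000402832 = 30456.6148; ⌊·⌋ gives code 30456.
Code 30456 maps back to (−6.6) + 30456×0.000402832 V = 5.6686523 V.
Difference: 0.000247656 V → 0.248 mV.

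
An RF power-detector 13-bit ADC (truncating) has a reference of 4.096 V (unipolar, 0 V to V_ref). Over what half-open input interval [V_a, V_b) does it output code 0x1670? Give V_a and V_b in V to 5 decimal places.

[2.87200 V, 2.87250 V)

LSB = 4.096/2^13 = 0.500 mV.
Code 0x1670 = 5744 decimal.
V_a = V_low + 5744·LSB = 2.872 V; V_b = V_low + 5745·LSB = 2.8725 V.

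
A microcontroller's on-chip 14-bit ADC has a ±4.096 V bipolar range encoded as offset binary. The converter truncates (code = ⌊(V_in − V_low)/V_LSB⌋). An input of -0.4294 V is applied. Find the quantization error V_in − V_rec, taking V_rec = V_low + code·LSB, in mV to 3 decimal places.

0.100 mV

LSB = 8.192/2^14 = 0.500 mV.
(V_in − V_low)/LSB = (-0.4294 − (−4.096))/0.0005 = 7333.2000 → code 7333 (floor).
Code 7333 maps back to (−4.096) + 7333×0.0005 V = -0.4295 V.
Error = -0.4294 − (−0.4295) = 0.0001 V = 0.100 mV.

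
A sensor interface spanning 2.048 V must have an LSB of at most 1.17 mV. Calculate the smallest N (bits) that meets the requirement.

Number of steps required ≥ 2.048 V / 1.17 mV = 1750.43.
Need 2^N ≥ 1750.43; 2^10 = 1024, 2^11 = 2048.
Minimum N = 11.

11 bits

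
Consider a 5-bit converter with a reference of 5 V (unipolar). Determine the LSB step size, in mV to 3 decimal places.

156.250 mV

Full-scale span = 5 V.
LSB = 5 / 2^5 = 5 / 32 = 0.15625 V = 156.250 mV.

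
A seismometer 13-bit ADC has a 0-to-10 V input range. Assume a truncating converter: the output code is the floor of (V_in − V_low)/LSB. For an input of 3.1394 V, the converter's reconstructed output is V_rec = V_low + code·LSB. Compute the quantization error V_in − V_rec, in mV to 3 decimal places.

0.972 mV

Step size: 10 V ÷ 2^13 = 1.221 mV.
Scaled input = 2571.7965 LSBs, so code = 2571.
V_rec = 0 + 2571·0.0012207 = 3.1384277 V.
V_in − V_rec = 0.000972266 V = 0.972 mV.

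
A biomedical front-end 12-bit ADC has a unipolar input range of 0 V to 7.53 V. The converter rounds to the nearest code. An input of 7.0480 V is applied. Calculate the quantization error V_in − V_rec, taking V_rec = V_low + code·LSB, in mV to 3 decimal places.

Step size: 7.53 V ÷ 2^12 = 1.838 mV.
(7.0480 − 0)/0.00183838 = 3833.8125; round gives code 3834.
V_rec = 0 + 3834·0.00183838 = 7.0483447 V.
Difference: -0.000344727 V → -0.345 mV.

-0.345 mV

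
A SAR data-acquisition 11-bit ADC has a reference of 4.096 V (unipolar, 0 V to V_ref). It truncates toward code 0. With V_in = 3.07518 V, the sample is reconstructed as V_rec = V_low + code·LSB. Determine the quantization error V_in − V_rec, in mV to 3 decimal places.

1.180 mV

One LSB is 4.096 V / 2048 = 2.000 mV.
(V_in − V_low)/LSB = (3.07518 − 0)/0.002 = 1537.5900 → code 1537 (floor).
Reconstructed: 3.074 V.
Error = 3.07518 − 3.074 = 0.00118 V = 1.180 mV.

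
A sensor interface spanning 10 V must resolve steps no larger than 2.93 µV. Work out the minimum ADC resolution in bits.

22 bits

Number of steps required ≥ 10 V / 2.93 µV = 3412969.28.
Need 2^N ≥ 3412969.28; 2^21 = 2097152, 2^22 = 4194304.
Minimum N = 22.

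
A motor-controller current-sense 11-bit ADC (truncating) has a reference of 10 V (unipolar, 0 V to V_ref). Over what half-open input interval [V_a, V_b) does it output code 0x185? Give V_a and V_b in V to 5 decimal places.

LSB = 10/2^11 = 4.883 mV.
Code 0x185 = 389 decimal.
V_a = V_low + 389·LSB = 1.89941 V; V_b = V_low + 390·LSB = 1.9043 V.

[1.89941 V, 1.90430 V)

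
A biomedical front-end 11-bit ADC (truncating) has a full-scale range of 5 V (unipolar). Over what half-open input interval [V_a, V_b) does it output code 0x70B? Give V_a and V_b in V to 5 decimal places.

[4.40186 V, 4.40430 V)

LSB = 5/2^11 = 2.441 mV.
Code 0x70B = 1803 decimal.
V_a = V_low + 1803·LSB = 4.40186 V; V_b = V_low + 1804·LSB = 4.4043 V.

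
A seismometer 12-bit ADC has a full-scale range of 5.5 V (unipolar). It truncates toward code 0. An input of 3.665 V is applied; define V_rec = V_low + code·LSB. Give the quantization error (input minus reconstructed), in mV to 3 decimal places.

Step size: 5.5 V ÷ 2^12 = 1.343 mV.
(3.665 − 0)/0.00134277 = 2729.4255; ⌊·⌋ gives code 2729.
Code 2729 maps back to 0 + 2729×0.00134277 V = 3.6644287 V.
V_in − V_rec = 0.000571289 V = 0.571 mV.

0.571 mV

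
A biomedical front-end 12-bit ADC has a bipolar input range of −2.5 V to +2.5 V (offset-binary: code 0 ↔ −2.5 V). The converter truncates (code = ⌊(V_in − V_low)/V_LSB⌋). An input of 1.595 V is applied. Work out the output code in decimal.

code 3354

Full-scale span = 5 V; LSB = 5/2^12 = 1.221 mV.
Input sits at 3354.624 steps above V_low.
So the output code is 3354.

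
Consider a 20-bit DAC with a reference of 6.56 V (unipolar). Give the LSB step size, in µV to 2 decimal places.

6.26 µV

Full-scale span = 6.56 V.
LSB = 6.56 / 2^20 = 6.56 / 1048576 = 6.2561e-06 V = 6.26 µV.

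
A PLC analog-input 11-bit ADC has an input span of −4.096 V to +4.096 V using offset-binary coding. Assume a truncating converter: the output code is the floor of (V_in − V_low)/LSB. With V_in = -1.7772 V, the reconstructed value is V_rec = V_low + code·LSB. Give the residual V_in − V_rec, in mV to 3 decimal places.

One LSB is 8.192 V / 2048 = 4.000 mV.
(V_in − V_low)/LSB = (-1.7772 − (−4.096))/0.004 = 579.7000 → code 579 (floor).
Reconstructed: -1.78 V.
V_in − V_rec = 0.0028 V = 2.800 mV.

2.800 mV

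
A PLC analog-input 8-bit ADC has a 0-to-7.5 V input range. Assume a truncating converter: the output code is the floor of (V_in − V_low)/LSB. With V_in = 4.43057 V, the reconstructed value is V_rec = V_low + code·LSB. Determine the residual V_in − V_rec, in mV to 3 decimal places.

6.742 mV

Step size: 7.5 V ÷ 2^8 = 29.297 mV.
(V_in − V_low)/LSB = (4.43057 − 0)/0.0292969 = 151.2301 → code 151 (floor).
Code 151 maps back to 0 + 151×0.0292969 V = 4.4238281 V.
Error = 4.43057 − 4.4238281 = 0.00674187 V = 6.742 mV.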